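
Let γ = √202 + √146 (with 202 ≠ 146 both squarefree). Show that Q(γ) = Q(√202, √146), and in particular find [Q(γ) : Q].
[Q(γ) : Q] = 4 (equivalently, Q(γ) = Q(√202, √146))

Obviously Q(γ) ⊆ Q(√202, √146), and [Q(√202, √146):Q] = 4 (since 202, 146 are distinct squarefree integers > 1 with 29492 not a perfect square). To show equality we compute the minimal polynomial of γ. From γ = √202 + √146: γ^2 = 202 + 2√(29492) + 146 = 348 + 2√(29492), so γ^2 - 348 = 2√(29492); squaring, (γ^2 - 348)^2 = 4·29492, i.e. γ^4 - 696γ^2 + 121104 - 117968 = 0, i.e. γ^4 - 696γ^2 + 3136 = 0. So γ is a root of x^4 - 696x^2 + 3136. This polynomial is irreducible over Q: it has no rational root (each ±√202 ± √146 is irrational), and any factorization into two quadratics over Q would force √(29492) ∈ Q (pairing opposite roots) or √202, √146 ∈ Q (other pairings), all impossible. Hence [Q(γ):Q] = 4 = [Q(√202, √146):Q], so Q(γ) = Q(√202, √146).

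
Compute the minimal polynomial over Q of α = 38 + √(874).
m_α(x) = x^2 - 76x + 570

From α - 38 = √(874), squaring gives (α - 38)^2 = 874, i.e. α^2 - 76α + 1444 = 874, so α^2 - 76α + 570 = 0. The discriminant of x^2 - 76x + 570 is (-76)^2 - 4·(570) = 5776 - 2280 = 3496, and 4·(874) is not a perfect square in Q since 874 is squarefree and ≠ 1. Hence x^2 - 76x + 570 is irreducible over Q and is the minimal polynomial of α.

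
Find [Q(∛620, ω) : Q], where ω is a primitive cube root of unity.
[Q(∛620, ω) : Q] = 6

[Q(∛620):Q] = 3 (min poly x^3 - 620, irreducible since 620 is not a perfect cube). [Q(ω):Q] = 2 (min poly x^2 + x + 1). Since Q(∛620) ⊂ R and ω ∉ R, we have ω ∉ Q(∛620), so x^2 + x + 1 remains irreducible over Q(∛620) and [Q(∛620, ω) : Q(∛620)] = 2. By the tower law, [Q(∛620, ω) : Q] = 3 · 2 = 6. (In fact Q(∛620, ω) is the splitting field of x^3 - 620 over Q.)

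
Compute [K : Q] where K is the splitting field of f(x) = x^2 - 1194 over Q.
[K : Q] = 2

f(x) = x^2 - 1194 factors as (x - √1194)(x + √1194). The splitting field is K = Q(√1194). Since 1194 is squarefree and > 1, it is not a perfect square, so x^2 - 1194 is irreducible over Q and [Q(√1194) : Q] = 2. Hence [K : Q] = 2.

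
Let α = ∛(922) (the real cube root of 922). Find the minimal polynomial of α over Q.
m_α(x) = x^3 - 922

α satisfies α^3 = 922, so x^3 - 922 annihilates α. By the rational root test, a rational root p/q (in lowest terms) of x^3 - 922 would satisfy p^3 = 922 q^3, forcing q = 1 and p^3 = 922; but 922 is not a perfect cube, contradiction. A monic cubic over Q with no rational root is irreducible (any nontrivial factorization would include a linear factor). Hence x^3 - 922 is the minimal polynomial of α, and in particular [Q(α):Q] = 3.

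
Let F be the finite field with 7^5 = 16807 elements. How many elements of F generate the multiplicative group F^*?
There are φ(16806) = 5600 primitive elements

F_q^* is cyclic of order q - 1 = 16806. A cyclic group of order m has exactly φ(m) generators. Here m = 16806 = 2 · 3 · 2801, so the number of primitive elements is φ(16806) = 5600.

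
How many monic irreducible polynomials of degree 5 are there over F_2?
There are 6 monic irreducible polynomials of degree 5 over F_2

Each element of F_{2^5} that lies in no proper subfield is a root of exactly one monic irreducible of degree 5 over F_2, and each such polynomial has 5 distinct roots in F_{2^5}. By Möbius inversion the count is N_2(5) = (1/5) Σ_{d|5} μ(5/d) · 2^d = (1/5)(μ(5)·2^1 + μ(1)·2^5) = 30/5 = 6.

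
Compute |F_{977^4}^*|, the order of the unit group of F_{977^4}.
|F_{977^4}^*| = 911125611840

F_{977^4} has 977^4 = 911125611841 elements; its multiplicative group consists of all nonzero elements, so |F_{977^4}^*| = 911125611841 - 1 = 911125611840. (It is cyclic since any finite subgroup of the multiplicative group of a field is cyclic.)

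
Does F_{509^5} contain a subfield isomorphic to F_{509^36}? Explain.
No: F_{509^36} is not a subfield of F_{509^5}

F_{p^m} embeds in F_{p^n} iff m | n. Here 36 ∤ 5 (since 5 = 0·36 + 5 with remainder 5 ≠ 0), so F_{509^36} is not a subfield of F_{509^5}. Equivalently: if it were, the tower law would give 36 = [F_{509^36}:F_509] dividing [F_{509^5}:F_509] = 5, contradiction.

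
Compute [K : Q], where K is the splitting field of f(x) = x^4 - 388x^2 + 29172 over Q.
[K : Q] = 4

Solving the quadratic in x^2: x^2 = (388 ± √(388^2 - 4·29172))/2 = (388 ± √33856)/2 = (388 ± 184)/2, giving x^2 = 102 or x^2 = 286. So f(x) = (x^2 - 102)(x^2 - 286) and the roots of f are ±√102, ±√286. Hence the splitting field is K = Q(√102, √286). Since 102 and 286 are distinct squarefree integers > 1, their product 29172 is not a perfect square, so √286 ∉ Q(√102). By the tower law [K:Q] = [Q(√102,√286):Q(√102)] · [Q(√102):Q] = 2 · 2 = 4.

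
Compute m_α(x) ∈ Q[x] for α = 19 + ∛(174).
m_α(x) = x^3 - 57x^2 + 1083x - 7033

Set β = α - 19 = ∛(174), so β^3 = 174. Then (α - 19)^3 - 174 = 0, i.e. α is a root of g(x) = (x - 19)^3 - 174 = x^3 - 57x^2 + 1083x - 7033. Since g(x) = h(x - 19) where h(x) = x^3 - 174, and h is irreducible over Q (because 174 is not a perfect cube, so h has no rational root, and a monic cubic with no rational root is irreducible), g is also irreducible (irreducibility is preserved under the substitution x → x - 19). Hence m_α(x) = x^3 - 57x^2 + 1083x - 7033.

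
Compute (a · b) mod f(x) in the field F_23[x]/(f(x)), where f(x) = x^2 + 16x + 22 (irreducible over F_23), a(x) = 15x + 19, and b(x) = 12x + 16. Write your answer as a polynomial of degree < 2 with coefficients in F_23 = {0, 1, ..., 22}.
a · b ≡ 3x + 1 (mod f(x))

Multiply in F_23[x]: a(x)·b(x) = (15x + 19)·(12x + 16) = 19x^2 + 8x + 5. This has degree ≥ 2, so divide by f(x) over F_23: 19x^2 + 8x + 5 = (19)·(x^2 + 16x + 22) + (3x + 1). Hence a·b ≡ 3x + 1 (mod f). (F_23[x]/(f) is a field with 23^2 = 529 elements since f is irreducible of degree 2.)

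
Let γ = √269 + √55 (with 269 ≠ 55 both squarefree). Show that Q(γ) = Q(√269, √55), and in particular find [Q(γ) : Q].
[Q(γ) : Q] = 4 (equivalently, Q(γ) = Q(√269, √55))

Obviously Q(γ) ⊆ Q(√269, √55), and [Q(√269, √55):Q] = 4 (since 269, 55 are distinct squarefree integers > 1 with 14795 not a perfect square). To show equality we compute the minimal polynomial of γ. From γ = √269 + √55: γ^2 = 269 + 2√(14795) + 55 = 324 + 2√(14795), so γ^2 - 324 = 2√(14795); squaring, (γ^2 - 324)^2 = 4·14795, i.e. γ^4 - 648γ^2 + 104976 - 59180 = 0, i.e. γ^4 - 648γ^2 + 45796 = 0. So γ is a root of x^4 - 648x^2 + 45796. This polynomial is irreducible over Q: it has no rational root (each ±√269 ± √55 is irrational), and any factorization into two quadratics over Q would force √(14795) ∈ Q (pairing opposite roots) or √269, √55 ∈ Q (other pairings), all impossible. Hence [Q(γ):Q] = 4 = [Q(√269, √55):Q], so Q(γ) = Q(√269, √55).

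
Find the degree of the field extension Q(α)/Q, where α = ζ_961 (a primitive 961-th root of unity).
[Q(α):Q] = 930

The minimal polynomial of ζ_961 over Q is the 961-th cyclotomic polynomial Φ_961(x), which is irreducible over Q and has degree φ(961) = 930. Hence [Q(α):Q] = φ(961) = 930.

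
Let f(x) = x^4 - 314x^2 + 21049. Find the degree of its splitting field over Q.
[K : Q] = 4

Solving the quadratic in x^2: x^2 = (314 ± √(314^2 - 4·21049))/2 = (314 ± √14400)/2 = (314 ± 120)/2, giving x^2 = 217 or x^2 = 97. So f(x) = (x^2 - 217)(x^2 - 97) and the roots of f are ±√217, ±√97. Hence the splitting field is K = Q(√217, √97). Since 217 and 97 are distinct squarefree integers > 1, their product 21049 is not a perfect square, so √97 ∉ Q(√217). By the tower law [K:Q] = [Q(√217,√97):Q(√217)] · [Q(√217):Q] = 2 · 2 = 4.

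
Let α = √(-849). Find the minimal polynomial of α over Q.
m_α(x) = x^2 + 849

α satisfies α^2 + 849 = 0, so x^2 + 849 annihilates α. Since d = -849 is squarefree and ≠ 1, it is not a perfect square in Q, so x^2 + 849 has no rational root and is therefore irreducible over Q (a degree-2 polynomial over a field is irreducible iff it has no root). Hence m_α(x) = x^2 + 849.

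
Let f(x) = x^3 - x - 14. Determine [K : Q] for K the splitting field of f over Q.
[K : Q] = 6

By the rational root test, any rational root of the monic integer polynomial f(x) = x^3 - x - 14 must be an integer dividing the constant term -14, i.e. one of ±{1, 2, 7, 14}. Evaluating: f(1) = -14, f(-1) = -14, f(2) = -8, f(-2) = -20, f(7) = 322, f(-7) = -350, f(14) = 2716, f(-14) = -2744; none is 0, so f has no rational root and is therefore irreducible over Q (a cubic with no linear factor over a field is irreducible). For an irreducible cubic, the Galois group is A_3 or S_3 according as the discriminant disc(f) = -4a^3 - 27b^2 = -4·(-1)^3 - 27·(-14)^2 = -5288 is or is not a square in Q. Here disc(f) = -5288 is not a perfect square in Q, so the Galois group of f over Q is not contained in A_3 and must be all of S_3. The splitting field has degree |S_3| = 6 over Q, so [K : Q] = 6.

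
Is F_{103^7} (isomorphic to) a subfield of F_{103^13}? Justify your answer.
No: F_{103^7} is not a subfield of F_{103^13}

F_{p^m} embeds in F_{p^n} iff m | n. Here 7 ∤ 13 (since 13 = 1·7 + 6 with remainder 6 ≠ 0), so F_{103^7} is not a subfield of F_{103^13}. Equivalently: if it were, the tower law would give 7 = [F_{103^7}:F_103] dividing [F_{103^13}:F_103] = 13, contradiction.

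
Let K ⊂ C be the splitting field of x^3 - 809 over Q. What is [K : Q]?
[K : Q] = 6

The roots of x^3 - 809 are ∛809, ω∛809, ω^2∛809 where ω = e^(2πi/3) is a primitive cube root of unity, so K = Q(∛809, ω). Now [Q(∛809):Q] = 3 (since 809 is not a perfect cube, x^3 - 809 is irreducible) and [Q(ω):Q] = 2. Both 2 and 3 divide [K:Q], and [K:Q] ≤ 3·2 = 6, so [K:Q] = 6. (Equivalently: Q(∛809) ⊂ R but ω ∉ R, so [K : Q(∛809)] = 2.)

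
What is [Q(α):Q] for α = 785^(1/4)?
[Q(α):Q] = 4

α is a root of x^4 - 785. By Eisenstein's criterion at the prime p = 5 (which divides the constant term 785 but p^2 = 25 does not, since 785 is squarefree), x^4 - 785 is irreducible over Q. Hence [Q(α):Q] = 4.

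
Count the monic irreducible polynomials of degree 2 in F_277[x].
There are 38226 monic irreducible polynomials of degree 2 over F_277

Each element of F_{277^2} that lies in no proper subfield is a root of exactly one monic irreducible of degree 2 over F_277, and each such polynomial has 2 distinct roots in F_{277^2}. By Möbius inversion the count is N_277(2) = (1/2) Σ_{d|2} μ(2/d) · 277^d = (1/2)(μ(2)·277^1 + μ(1)·277^2) = 76452/2 = 38226.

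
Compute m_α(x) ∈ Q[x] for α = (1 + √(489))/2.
m_α(x) = x^2 - x - 122

From 2α - 1 = √(489), squaring gives (2α - 1)^2 = 489, i.e. 4α^2 - 4α + 1 = 489, so α^2 - α + (1 - 489)/4 = 0. Since 489 ≡ 1 (mod 4), (1 - 489)/4 = -122 ∈ Z. The polynomial x^2 - x - 122 has discriminant 1 - 4·(-122) = 489, which is not a perfect square in Q (d = 489 is squarefree and ≠ 1), so x^2 - x - 122 is irreducible over Q. It is the minimal polynomial of α.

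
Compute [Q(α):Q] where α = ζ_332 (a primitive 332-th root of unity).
[Q(α):Q] = 164

The minimal polynomial of ζ_332 over Q is the 332-th cyclotomic polynomial Φ_332(x), which is irreducible over Q and has degree φ(332) = 164. Hence [Q(α):Q] = φ(332) = 164.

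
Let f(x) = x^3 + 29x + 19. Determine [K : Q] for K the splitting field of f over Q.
[K : Q] = 6

By the rational root test, any rational root of the monic integer polynomial f(x) = x^3 + 29x + 19 must be an integer dividing the constant term 19, i.e. one of ±{1, 19}. Evaluating: f(1) = 49, f(-1) = -11, f(19) = 7429, f(-19) = -7391; none is 0, so f has no rational root and is therefore irreducible over Q (a cubic with no linear factor over a field is irreducible). For an irreducible cubic, the Galois group is A_3 or S_3 according as the discriminant disc(f) = -4a^3 - 27b^2 = -4·(29)^3 - 27·(19)^2 = -107303 is or is not a square in Q. Here disc(f) = -107303 is not a perfect square in Q, so the Galois group of f over Q is not contained in A_3 and must be all of S_3. The splitting field has degree |S_3| = 6 over Q, so [K : Q] = 6.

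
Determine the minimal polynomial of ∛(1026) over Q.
m_α(x) = x^3 - 1026

α satisfies α^3 = 1026, so x^3 - 1026 annihilates α. By the rational root test, a rational root p/q (in lowest terms) of x^3 - 1026 would satisfy p^3 = 1026 q^3, forcing q = 1 and p^3 = 1026; but 1026 is not a perfect cube, contradiction. A monic cubic over Q with no rational root is irreducible (any nontrivial factorization would include a linear factor). Hence x^3 - 1026 is the minimal polynomial of α, and in particular [Q(α):Q] = 3.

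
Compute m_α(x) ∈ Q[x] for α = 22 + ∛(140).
m_α(x) = x^3 - 66x^2 + 1452x - 10788

Set β = α - 22 = ∛(140), so β^3 = 140. Then (α - 22)^3 - 140 = 0, i.e. α is a root of g(x) = (x - 22)^3 - 140 = x^3 - 66x^2 + 1452x - 10788. Since g(x) = h(x - 22) where h(x) = x^3 - 140, and h is irreducible over Q (because 140 is not a perfect cube, so h has no rational root, and a monic cubic with no rational root is irreducible), g is also irreducible (irreducibility is preserved under the substitution x → x - 22). Hence m_α(x) = x^3 - 66x^2 + 1452x - 10788.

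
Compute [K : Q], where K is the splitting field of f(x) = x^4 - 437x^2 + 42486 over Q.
[K : Q] = 4

Solving the quadratic in x^2: x^2 = (437 ± √(437^2 - 4·42486))/2 = (437 ± √21025)/2 = (437 ± 145)/2, giving x^2 = 146 or x^2 = 291. So f(x) = (x^2 - 146)(x^2 - 291) and the roots of f are ±√146, ±√291. Hence the splitting field is K = Q(√146, √291). Since 146 and 291 are distinct squarefree integers > 1, their product 42486 is not a perfect square, so √291 ∉ Q(√146). By the tower law [K:Q] = [Q(√146,√291):Q(√146)] · [Q(√146):Q] = 2 · 2 = 4.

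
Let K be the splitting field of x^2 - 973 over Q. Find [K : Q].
[K : Q] = 2

f(x) = x^2 - 973 factors as (x - √973)(x + √973). The splitting field is K = Q(√973). Since 973 is squarefree and > 1, it is not a perfect square, so x^2 - 973 is irreducible over Q and [Q(√973) : Q] = 2. Hence [K : Q] = 2.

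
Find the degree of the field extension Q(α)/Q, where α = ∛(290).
[Q(α):Q] = 3

The minimal polynomial of α is x^3 - 290, irreducible over Q since 290 is not a perfect cube (so x^3 - 290 has no rational root). Hence [Q(α):Q] = deg(m_α) = 3.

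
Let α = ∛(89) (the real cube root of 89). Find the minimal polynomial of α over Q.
m_α(x) = x^3 - 89

α satisfies α^3 = 89, so x^3 - 89 annihilates α. By the rational root test, a rational root p/q (in lowest terms) of x^3 - 89 would satisfy p^3 = 89 q^3, forcing q = 1 and p^3 = 89; but 89 is not a perfect cube, contradiction. A monic cubic over Q with no rational root is irreducible (any nontrivial factorization would include a linear factor). Hence x^3 - 89 is the minimal polynomial of α, and in particular [Q(α):Q] = 3.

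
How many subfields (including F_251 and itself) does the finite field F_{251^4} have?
F_{251^4} has 3 subfields

The subfields of F_{p^n} are exactly the fields F_{p^d} for d | n (each is the fixed field of the unique index-d subgroup of Gal(F_{p^n}/F_p) ≅ Z/nZ). The divisors of n = 4 are {1, 2, 4}, giving 3 subfields: F_{251^1}, F_{251^2}, F_{251^4}.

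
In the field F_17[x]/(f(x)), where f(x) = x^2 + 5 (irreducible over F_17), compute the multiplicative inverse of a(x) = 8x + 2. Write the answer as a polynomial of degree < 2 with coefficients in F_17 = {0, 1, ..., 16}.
a(x)^(-1) ≡ 9x + 2 (mod f(x))

Since f is irreducible over F_17, F_17[x]/(f) is a field and a(x) ≠ 0 has an inverse. Apply the extended Euclidean algorithm to f(x) and a(x) in F_17[x]: f(x) = (15x + 9)·a(x) + (4). The last nonzero remainder is the constant 4 = gcd(f, a) in F_17. Back-substituting through the division chain expresses 4 = s(x)·a(x) + t(x)·f(x) with s(x) ≡ 2x + 8 (mod f), so (2x + 8)·a(x) ≡ 4 (mod f). Multiplying by 4^(-1) ≡ 13 in F_17 gives a(x)^(-1) ≡ 13·(2x + 8) ≡ 9x + 2 (mod f). Check: (8x + 2)·(9x + 2) = 4x^2 + 4 ≡ 1 (mod x^2 + 5).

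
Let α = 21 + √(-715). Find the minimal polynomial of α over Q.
m_α(x) = x^2 - 42x + 1156

From α - 21 = √(-715), squaring gives (α - 21)^2 = -715, i.e. α^2 - 42α + 441 = -715, so α^2 - 42α + 1156 = 0. The discriminant of x^2 - 42x + 1156 is (-42)^2 - 4·(1156) = 1764 - 4624 = -2860, and 4·(-715) is not a perfect square in Q since -715 is squarefree and ≠ 1. Hence x^2 - 42x + 1156 is irreducible over Q and is the minimal polynomial of α.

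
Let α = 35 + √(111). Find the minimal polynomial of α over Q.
m_α(x) = x^2 - 70x + 1114

From α - 35 = √(111), squaring gives (α - 35)^2 = 111, i.e. α^2 - 70α + 1225 = 111, so α^2 - 70α + 1114 = 0. The discriminant of x^2 - 70x + 1114 is (-70)^2 - 4·(1114) = 4900 - 4456 = 444, and 4·(111) is not a perfect square in Q since 111 is squarefree and ≠ 1. Hence x^2 - 70x + 1114 is irreducible over Q and is the minimal polynomial of α.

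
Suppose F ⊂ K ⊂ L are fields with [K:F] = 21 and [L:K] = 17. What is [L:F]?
[L:F] = 357

The tower law says that for any tower of field extensions F ⊂ K ⊂ L with finite degrees, [L:F] = [L:K] · [K:F]. Here this gives [L:F] = 17 · 21 = 357.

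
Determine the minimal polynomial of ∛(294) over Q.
m_α(x) = x^3 - 294

α satisfies α^3 = 294, so x^3 - 294 annihilates α. By the rational root test, a rational root p/q (in lowest terms) of x^3 - 294 would satisfy p^3 = 294 q^3, forcing q = 1 and p^3 = 294; but 294 is not a perfect cube, contradiction. A monic cubic over Q with no rational root is irreducible (any nontrivial factorization would include a linear factor). Hence x^3 - 294 is the minimal polynomial of α, and in particular [Q(α):Q] = 3.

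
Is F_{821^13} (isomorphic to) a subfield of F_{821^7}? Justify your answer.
No: F_{821^13} is not a subfield of F_{821^7}

F_{p^m} embeds in F_{p^n} iff m | n. Here 13 ∤ 7 (since 7 = 0·13 + 7 with remainder 7 ≠ 0), so F_{821^13} is not a subfield of F_{821^7}. Equivalently: if it were, the tower law would give 13 = [F_{821^13}:F_821] dividing [F_{821^7}:F_821] = 7, contradiction.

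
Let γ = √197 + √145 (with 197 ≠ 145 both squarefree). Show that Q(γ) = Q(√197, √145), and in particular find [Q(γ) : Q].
[Q(γ) : Q] = 4 (equivalently, Q(γ) = Q(√197, √145))

Obviously Q(γ) ⊆ Q(√197, √145), and [Q(√197, √145):Q] = 4 (since 197, 145 are distinct squarefree integers > 1 with 28565 not a perfect square). To show equality we compute the minimal polynomial of γ. From γ = √197 + √145: γ^2 = 197 + 2√(28565) + 145 = 342 + 2√(28565), so γ^2 - 342 = 2√(28565); squaring, (γ^2 - 342)^2 = 4·28565, i.e. γ^4 - 684γ^2 + 116964 - 114260 = 0, i.e. γ^4 - 684γ^2 + 2704 = 0. So γ is a root of x^4 - 684x^2 + 2704. This polynomial is irreducible over Q: it has no rational root (each ±√197 ± √145 is irrational), and any factorization into two quadratics over Q would force √(28565) ∈ Q (pairing opposite roots) or √197, √145 ∈ Q (other pairings), all impossible. Hence [Q(γ):Q] = 4 = [Q(√197, √145):Q], so Q(γ) = Q(√197, √145).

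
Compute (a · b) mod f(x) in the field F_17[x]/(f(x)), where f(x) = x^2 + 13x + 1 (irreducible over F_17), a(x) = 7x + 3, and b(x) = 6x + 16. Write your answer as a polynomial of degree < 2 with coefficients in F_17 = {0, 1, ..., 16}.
a · b ≡ 9x + 6 (mod f(x))

Multiply in F_17[x]: a(x)·b(x) = (7x + 3)·(6x + 16) = 8x^2 + 11x + 14. This has degree ≥ 2, so divide by f(x) over F_17: 8x^2 + 11x + 14 = (8)·(x^2 + 13x + 1) + (9x + 6). Hence a·b ≡ 9x + 6 (mod f). (F_17[x]/(f) is a field with 17^2 = 289 elements since f is irreducible of degree 2.)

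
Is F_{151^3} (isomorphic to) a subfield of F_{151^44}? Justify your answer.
No: F_{151^3} is not a subfield of F_{151^44}

F_{p^m} embeds in F_{p^n} iff m | n. Here 3 ∤ 44 (since 44 = 14·3 + 2 with remainder 2 ≠ 0), so F_{151^3} is not a subfield of F_{151^44}. Equivalently: if it were, the tower law would give 3 = [F_{151^3}:F_151] dividing [F_{151^44}:F_151] = 44, contradiction.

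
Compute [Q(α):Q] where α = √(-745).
[Q(α):Q] = 2

[Q(α):Q] equals the degree of the minimal polynomial of α. Here α^2 = -745 and x^2 + 745 is irreducible (d = -745 is squarefree, ≠ 1, hence not a square), so deg(m_α) = 2. Thus [Q(α):Q] = 2.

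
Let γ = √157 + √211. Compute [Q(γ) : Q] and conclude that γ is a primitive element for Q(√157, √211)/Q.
[Q(γ) : Q] = 4 (equivalently, Q(γ) = Q(√157, √211))

Obviously Q(γ) ⊆ Q(√157, √211), and [Q(√157, √211):Q] = 4 (since 157, 211 are distinct squarefree integers > 1 with 33127 not a perfect square). To show equality we compute the minimal polynomial of γ. From γ = √157 + √211: γ^2 = 157 + 2√(33127) + 211 = 368 + 2√(33127), so γ^2 - 368 = 2√(33127); squaring, (γ^2 - 368)^2 = 4·33127, i.e. γ^4 - 736γ^2 + 135424 - 132508 = 0, i.e. γ^4 - 736γ^2 + 2916 = 0. So γ is a root of x^4 - 736x^2 + 2916. This polynomial is irreducible over Q: it has no rational root (each ±√157 ± √211 is irrational), and any factorization into two quadratics over Q would force √(33127) ∈ Q (pairing opposite roots) or √157, √211 ∈ Q (other pairings), all impossible. Hence [Q(γ):Q] = 4 = [Q(√157, √211):Q], so Q(γ) = Q(√157, √211).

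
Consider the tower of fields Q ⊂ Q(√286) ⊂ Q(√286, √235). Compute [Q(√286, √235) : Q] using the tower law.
[Q(√286, √235) : Q] = 4

[Q(√286):Q] = 2 (min poly x^2 - 286, irreducible since 286 is squarefree > 1). For the top step, suppose √235 ∈ Q(√286), say √235 = c + d√286 with c, d ∈ Q. Squaring: 235 = c^2 + 286d^2 + 2cd√286. Since √286 ∉ Q this forces 2cd = 0. If d = 0 then √235 = c ∈ Q, contradicting 235 squarefree > 1. If c = 0 then 235 = 286d^2, so 286·235 = (286d)^2 is a perfect square in Q — but 286·235 = 67210 is not a perfect square (since 286 and 235 are distinct squarefree integers). Contradiction. Hence √235 ∉ Q(√286), so x^2 - 235 stays irreducible over Q(√286) and [Q(√286, √235) : Q(√286)] = 2. By the tower law, [Q(√286, √235) : Q] = 2 · 2 = 4.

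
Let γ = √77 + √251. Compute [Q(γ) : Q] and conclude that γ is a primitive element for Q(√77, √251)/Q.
[Q(γ) : Q] = 4 (equivalently, Q(γ) = Q(√77, √251))

Obviously Q(γ) ⊆ Q(√77, √251), and [Q(√77, √251):Q] = 4 (since 77, 251 are distinct squarefree integers > 1 with 19327 not a perfect square). To show equality we compute the minimal polynomial of γ. From γ = √77 + √251: γ^2 = 77 + 2√(19327) + 251 = 328 + 2√(19327), so γ^2 - 328 = 2√(19327); squaring, (γ^2 - 328)^2 = 4·19327, i.e. γ^4 - 656γ^2 + 107584 - 77308 = 0, i.e. γ^4 - 656γ^2 + 30276 = 0. So γ is a root of x^4 - 656x^2 + 30276. This polynomial is irreducible over Q: it has no rational root (each ±√77 ± √251 is irrational), and any factorization into two quadratics over Q would force √(19327) ∈ Q (pairing opposite roots) or √77, √251 ∈ Q (other pairings), all impossible. Hence [Q(γ):Q] = 4 = [Q(√77, √251):Q], so Q(γ) = Q(√77, √251).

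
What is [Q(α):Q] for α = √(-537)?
[Q(α):Q] = 2

[Q(α):Q] equals the degree of the minimal polynomial of α. Here α^2 = -537 and x^2 + 537 is irreducible (d = -537 is squarefree, ≠ 1, hence not a square), so deg(m_α) = 2. Thus [Q(α):Q] = 2.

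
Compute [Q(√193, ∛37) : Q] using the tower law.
[Q(√193, ∛37) : Q] = 6

Let L = Q(√193, ∛37). Since Q(√193) ⊂ L and [Q(√193):Q] = 2, the tower law gives 2 | [L:Q]. Likewise Q(∛37) ⊂ L with [Q(∛37):Q] = 3 (because 37 is not a perfect cube), so 3 | [L:Q]. As gcd(2,3) = 1, [L:Q] is divisible by 6. Conversely L is generated over Q by √193 and ∛37, so [L:Q] ≤ 2·3 = 6. Therefore [Q(√193, ∛37) : Q] = 6.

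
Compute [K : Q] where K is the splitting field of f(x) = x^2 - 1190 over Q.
[K : Q] = 2

f(x) = x^2 - 1190 factors as (x - √1190)(x + √1190). The splitting field is K = Q(√1190). Since 1190 is squarefree and > 1, it is not a perfect square, so x^2 - 1190 is irreducible over Q and [Q(√1190) : Q] = 2. Hence [K : Q] = 2.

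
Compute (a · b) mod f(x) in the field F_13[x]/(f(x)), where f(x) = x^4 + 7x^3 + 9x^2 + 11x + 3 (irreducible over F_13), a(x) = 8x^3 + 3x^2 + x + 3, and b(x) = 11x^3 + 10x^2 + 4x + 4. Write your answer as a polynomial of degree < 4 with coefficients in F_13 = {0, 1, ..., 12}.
a · b ≡ 9x^3 + 5x + 4 (mod f(x))

Multiply in F_13[x]: a(x)·b(x) = (8x^3 + 3x^2 + x + 3)·(11x^3 + 10x^2 + 4x + 4) = 10x^6 + 9x^5 + 8x^4 + 9x^3 + 7x^2 + 3x + 12. This has degree ≥ 4, so divide by f(x) over F_13: 10x^6 + 9x^5 + 8x^4 + 9x^3 + 7x^2 + 3x + 12 = (10x^2 + 4x + 7)·(x^4 + 7x^3 + 9x^2 + 11x + 3) + (9x^3 + 5x + 4). Hence a·b ≡ 9x^3 + 5x + 4 (mod f). (F_13[x]/(f) is a field with 13^4 = 28561 elements since f is irreducible of degree 4.)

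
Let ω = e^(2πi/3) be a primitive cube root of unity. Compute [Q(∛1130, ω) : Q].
[Q(∛1130, ω) : Q] = 6

[Q(∛1130):Q] = 3 (min poly x^3 - 1130, irreducible since 1130 is not a perfect cube). [Q(ω):Q] = 2 (min poly x^2 + x + 1). Since Q(∛1130) ⊂ R and ω ∉ R, we have ω ∉ Q(∛1130), so x^2 + x + 1 remains irreducible over Q(∛1130) and [Q(∛1130, ω) : Q(∛1130)] = 2. By the tower law, [Q(∛1130, ω) : Q] = 3 · 2 = 6. (In fact Q(∛1130, ω) is the splitting field of x^3 - 1130 over Q.)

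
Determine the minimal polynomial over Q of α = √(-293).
m_α(x) = x^2 + 293

α satisfies α^2 + 293 = 0, so x^2 + 293 annihilates α. Since d = -293 is squarefree and ≠ 1, it is not a perfect square in Q, so x^2 + 293 has no rational root and is therefore irreducible over Q (a degree-2 polynomial over a field is irreducible iff it has no root). Hence m_α(x) = x^2 + 293.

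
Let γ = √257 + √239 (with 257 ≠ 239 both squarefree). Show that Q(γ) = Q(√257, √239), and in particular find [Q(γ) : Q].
[Q(γ) : Q] = 4 (equivalently, Q(γ) = Q(√257, √239))

Obviously Q(γ) ⊆ Q(√257, √239), and [Q(√257, √239):Q] = 4 (since 257, 239 are distinct squarefree integers > 1 with 61423 not a perfect square). To show equality we compute the minimal polynomial of γ. From γ = √257 + √239: γ^2 = 257 + 2√(61423) + 239 = 496 + 2√(61423), so γ^2 - 496 = 2√(61423); squaring, (γ^2 - 496)^2 = 4·61423, i.e. γ^4 - 992γ^2 + 246016 - 245692 = 0, i.e. γ^4 - 992γ^2 + 324 = 0. So γ is a root of x^4 - 992x^2 + 324. This polynomial is irreducible over Q: it has no rational root (each ±√257 ± √239 is irrational), and any factorization into two quadratics over Q would force √(61423) ∈ Q (pairing opposite roots) or √257, √239 ∈ Q (other pairings), all impossible. Hence [Q(γ):Q] = 4 = [Q(√257, √239):Q], so Q(γ) = Q(√257, √239).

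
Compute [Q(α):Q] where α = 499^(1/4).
[Q(α):Q] = 4

α is a root of x^4 - 499. By Eisenstein's criterion at the prime p = 499 (which divides the constant term 499 but p^2 = 249001 does not, since 499 is squarefree), x^4 - 499 is irreducible over Q. Hence [Q(α):Q] = 4.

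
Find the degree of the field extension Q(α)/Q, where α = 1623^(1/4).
[Q(α):Q] = 4

α is a root of x^4 - 1623. By Eisenstein's criterion at the prime p = 3 (which divides the constant term 1623 but p^2 = 9 does not, since 1623 is squarefree), x^4 - 1623 is irreducible over Q. Hence [Q(α):Q] = 4.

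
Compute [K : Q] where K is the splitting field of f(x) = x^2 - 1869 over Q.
[K : Q] = 2

f(x) = x^2 - 1869 factors as (x - √1869)(x + √1869). The splitting field is K = Q(√1869). Since 1869 is squarefree and > 1, it is not a perfect square, so x^2 - 1869 is irreducible over Q and [Q(√1869) : Q] = 2. Hence [K : Q] = 2.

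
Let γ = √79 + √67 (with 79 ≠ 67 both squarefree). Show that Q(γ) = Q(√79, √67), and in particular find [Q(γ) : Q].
[Q(γ) : Q] = 4 (equivalently, Q(γ) = Q(√79, √67))

Obviously Q(γ) ⊆ Q(√79, √67), and [Q(√79, √67):Q] = 4 (since 79, 67 are distinct squarefree integers > 1 with 5293 not a perfect square). To show equality we compute the minimal polynomial of γ. From γ = √79 + √67: γ^2 = 79 + 2√(5293) + 67 = 146 + 2√(5293), so γ^2 - 146 = 2√(5293); squaring, (γ^2 - 146)^2 = 4·5293, i.e. γ^4 - 292γ^2 + 21316 - 21172 = 0, i.e. γ^4 - 292γ^2 + 144 = 0. So γ is a root of x^4 - 292x^2 + 144. This polynomial is irreducible over Q: it has no rational root (each ±√79 ± √67 is irrational), and any factorization into two quadratics over Q would force √(5293) ∈ Q (pairing opposite roots) or √79, √67 ∈ Q (other pairings), all impossible. Hence [Q(γ):Q] = 4 = [Q(√79, √67):Q], so Q(γ) = Q(√79, √67).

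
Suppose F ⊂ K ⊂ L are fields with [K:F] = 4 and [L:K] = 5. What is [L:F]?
[L:F] = 20

The tower law says that for any tower of field extensions F ⊂ K ⊂ L with finite degrees, [L:F] = [L:K] · [K:F]. Here this gives [L:F] = 5 · 4 = 20.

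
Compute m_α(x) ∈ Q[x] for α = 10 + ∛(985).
m_α(x) = x^3 - 30x^2 + 300x - 1985

Set β = α - 10 = ∛(985), so β^3 = 985. Then (α - 10)^3 - 985 = 0, i.e. α is a root of g(x) = (x - 10)^3 - 985 = x^3 - 30x^2 + 300x - 1985. Since g(x) = h(x - 10) where h(x) = x^3 - 985, and h is irreducible over Q (because 985 is not a perfect cube, so h has no rational root, and a monic cubic with no rational root is irreducible), g is also irreducible (irreducibility is preserved under the substitution x → x - 10). Hence m_α(x) = x^3 - 30x^2 + 300x - 1985.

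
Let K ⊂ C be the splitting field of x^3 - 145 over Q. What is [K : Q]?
[K : Q] = 6

The roots of x^3 - 145 are ∛145, ω∛145, ω^2∛145 where ω = e^(2πi/3) is a primitive cube root of unity, so K = Q(∛145, ω). Now [Q(∛145):Q] = 3 (since 145 is not a perfect cube, x^3 - 145 is irreducible) and [Q(ω):Q] = 2. Both 2 and 3 divide [K:Q], and [K:Q] ≤ 3·2 = 6, so [K:Q] = 6. (Equivalently: Q(∛145) ⊂ R but ω ∉ R, so [K : Q(∛145)] = 2.)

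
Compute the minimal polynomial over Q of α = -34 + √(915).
m_α(x) = x^2 + 68x + 241

From α + 34 = √(915), squaring gives (α + 34)^2 = 915, i.e. α^2 + 68α + 1156 = 915, so α^2 + 68α + 241 = 0. The discriminant of x^2 + 68x + 241 is (68)^2 - 4·(241) = 4624 - 964 = 3660, and 4·(915) is not a perfect square in Q since 915 is squarefree and ≠ 1. Hence x^2 + 68x + 241 is irreducible over Q and is the minimal polynomial of α.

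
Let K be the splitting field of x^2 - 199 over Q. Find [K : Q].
[K : Q] = 2

f(x) = x^2 - 199 factors as (x - √199)(x + √199). The splitting field is K = Q(√199). Since 199 is squarefree and > 1, it is not a perfect square, so x^2 - 199 is irreducible over Q and [Q(√199) : Q] = 2. Hence [K : Q] = 2.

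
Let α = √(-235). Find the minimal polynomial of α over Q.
m_α(x) = x^2 + 235

α satisfies α^2 + 235 = 0, so x^2 + 235 annihilates α. Since d = -235 is squarefree and ≠ 1, it is not a perfect square in Q, so x^2 + 235 has no rational root and is therefore irreducible over Q (a degree-2 polynomial over a field is irreducible iff it has no root). Hence m_α(x) = x^2 + 235.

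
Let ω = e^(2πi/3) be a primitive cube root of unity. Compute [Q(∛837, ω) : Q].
[Q(∛837, ω) : Q] = 6

[Q(∛837):Q] = 3 (min poly x^3 - 837, irreducible since 837 is not a perfect cube). [Q(ω):Q] = 2 (min poly x^2 + x + 1). Since Q(∛837) ⊂ R and ω ∉ R, we have ω ∉ Q(∛837), so x^2 + x + 1 remains irreducible over Q(∛837) and [Q(∛837, ω) : Q(∛837)] = 2. By the tower law, [Q(∛837, ω) : Q] = 3 · 2 = 6. (In fact Q(∛837, ω) is the splitting field of x^3 - 837 over Q.)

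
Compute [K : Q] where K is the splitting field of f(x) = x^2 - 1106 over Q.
[K : Q] = 2

f(x) = x^2 - 1106 factors as (x - √1106)(x + √1106). The splitting field is K = Q(√1106). Since 1106 is squarefree and > 1, it is not a perfect square, so x^2 - 1106 is irreducible over Q and [Q(√1106) : Q] = 2. Hence [K : Q] = 2.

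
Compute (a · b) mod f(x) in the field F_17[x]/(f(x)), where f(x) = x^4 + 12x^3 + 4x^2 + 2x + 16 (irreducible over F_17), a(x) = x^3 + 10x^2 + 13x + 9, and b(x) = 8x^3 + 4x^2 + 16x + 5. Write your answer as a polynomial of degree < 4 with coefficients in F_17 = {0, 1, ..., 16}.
a · b ≡ 15x^3 + 3x^2 + 10x + 11 (mod f(x))

Multiply in F_17[x]: a(x)·b(x) = (x^3 + 10x^2 + 13x + 9)·(8x^3 + 4x^2 + 16x + 5) = 8x^6 + 16x^5 + 7x^4 + 5x^2 + 5x + 11. This has degree ≥ 4, so divide by f(x) over F_17: 8x^6 + 16x^5 + 7x^4 + 5x^2 + 5x + 11 = (8x^2 + 5x)·(x^4 + 12x^3 + 4x^2 + 2x + 16) + (15x^3 + 3x^2 + 10x + 11). Hence a·b ≡ 15x^3 + 3x^2 + 10x + 11 (mod f). (F_17[x]/(f) is a field with 17^4 = 83521 elements since f is irreducible of degree 4.)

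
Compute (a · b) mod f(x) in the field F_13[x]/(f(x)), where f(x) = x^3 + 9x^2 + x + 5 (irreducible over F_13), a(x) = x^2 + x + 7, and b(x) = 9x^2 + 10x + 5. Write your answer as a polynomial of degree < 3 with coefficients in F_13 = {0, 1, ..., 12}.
a · b ≡ 3x^2 + x + 7 (mod f(x))

Multiply in F_13[x]: a(x)·b(x) = (x^2 + x + 7)·(9x^2 + 10x + 5) = 9x^4 + 6x^3 + 10x + 9. This has degree ≥ 3, so divide by f(x) over F_13: 9x^4 + 6x^3 + 10x + 9 = (9x + 3)·(x^3 + 9x^2 + x + 5) + (3x^2 + x + 7). Hence a·b ≡ 3x^2 + x + 7 (mod f). (F_13[x]/(f) is a field with 13^3 = 2197 elements since f is irreducible of degree 3.)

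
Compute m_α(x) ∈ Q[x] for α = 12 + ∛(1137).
m_α(x) = x^3 - 36x^2 + 432x - 2865

Set β = α - 12 = ∛(1137), so β^3 = 1137. Then (α - 12)^3 - 1137 = 0, i.e. α is a root of g(x) = (x - 12)^3 - 1137 = x^3 - 36x^2 + 432x - 2865. Since g(x) = h(x - 12) where h(x) = x^3 - 1137, and h is irreducible over Q (because 1137 is not a perfect cube, so h has no rational root, and a monic cubic with no rational root is irreducible), g is also irreducible (irreducibility is preserved under the substitution x → x - 12). Hence m_α(x) = x^3 - 36x^2 + 432x - 2865.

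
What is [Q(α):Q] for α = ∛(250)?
[Q(α):Q] = 3

The minimal polynomial of α is x^3 - 250, irreducible over Q since 250 is not a perfect cube (so x^3 - 250 has no rational root). Hence [Q(α):Q] = deg(m_α) = 3.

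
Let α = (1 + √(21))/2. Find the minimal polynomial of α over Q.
m_α(x) = x^2 - x - 5

From 2α - 1 = √(21), squaring gives (2α - 1)^2 = 21, i.e. 4α^2 - 4α + 1 = 21, so α^2 - α + (1 - 21)/4 = 0. Since 21 ≡ 1 (mod 4), (1 - 21)/4 = -5 ∈ Z. The polynomial x^2 - x - 5 has discriminant 1 - 4·(-5) = 21, which is not a perfect square in Q (d = 21 is squarefree and ≠ 1), so x^2 - x - 5 is irreducible over Q. It is the minimal polynomial of α.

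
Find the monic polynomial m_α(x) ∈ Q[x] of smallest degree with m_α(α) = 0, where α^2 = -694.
m_α(x) = x^2 + 694

α satisfies α^2 + 694 = 0, so x^2 + 694 annihilates α. Since d = -694 is squarefree and ≠ 1, it is not a perfect square in Q, so x^2 + 694 has no rational root and is therefore irreducible over Q (a degree-2 polynomial over a field is irreducible iff it has no root). Hence m_α(x) = x^2 + 694.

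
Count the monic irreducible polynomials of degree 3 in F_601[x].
There are 72360400 monic irreducible polynomials of degree 3 over F_601

Each element of F_{601^3} that lies in no proper subfield is a root of exactly one monic irreducible of degree 3 over F_601, and each such polynomial has 3 distinct roots in F_{601^3}. By Möbius inversion the count is N_601(3) = (1/3) Σ_{d|3} μ(3/d) · 601^d = (1/3)(μ(3)·601^1 + μ(1)·601^3) = 217081200/3 = 72360400.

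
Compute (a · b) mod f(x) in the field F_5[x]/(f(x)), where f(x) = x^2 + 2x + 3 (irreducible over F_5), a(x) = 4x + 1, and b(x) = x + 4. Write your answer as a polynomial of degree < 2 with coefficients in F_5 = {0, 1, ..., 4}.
a · b ≡ 4x + 2 (mod f(x))

Multiply in F_5[x]: a(x)·b(x) = (4x + 1)·(x + 4) = 4x^2 + 2x + 4. This has degree ≥ 2, so divide by f(x) over F_5: 4x^2 + 2x + 4 = (4)·(x^2 + 2x + 3) + (4x + 2). Hence a·b ≡ 4x + 2 (mod f). (F_5[x]/(f) is a field with 5^2 = 25 elements since f is irreducible of degree 2.)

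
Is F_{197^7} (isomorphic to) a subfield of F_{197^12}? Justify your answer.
No: F_{197^7} is not a subfield of F_{197^12}

F_{p^m} embeds in F_{p^n} iff m | n. Here 7 ∤ 12 (since 12 = 1·7 + 5 with remainder 5 ≠ 0), so F_{197^7} is not a subfield of F_{197^12}. Equivalently: if it were, the tower law would give 7 = [F_{197^7}:F_197] dividing [F_{197^12}:F_197] = 12, contradiction.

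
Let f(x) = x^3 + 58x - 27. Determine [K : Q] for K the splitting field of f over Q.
[K : Q] = 6

By the rational root test, any rational root of the monic integer polynomial f(x) = x^3 + 58x - 27 must be an integer dividing the constant term -27, i.e. one of ±{1, 3, 9, 27}. Evaluating: f(1) = 32, f(-1) = -86, f(3) = 174, f(-3) = -228, f(9) = 1224, f(-9) = -1278, f(27) = 21222, f(-27) = -21276; none is 0, so f has no rational root and is therefore irreducible over Q (a cubic with no linear factor over a field is irreducible). For an irreducible cubic, the Galois group is A_3 or S_3 according as the discriminant disc(f) = -4a^3 - 27b^2 = -4·(58)^3 - 27·(-27)^2 = -800131 is or is not a square in Q. Here disc(f) = -800131 is not a perfect square in Q, so the Galois group of f over Q is not contained in A_3 and must be all of S_3. The splitting field has degree |S_3| = 6 over Q, so [K : Q] = 6.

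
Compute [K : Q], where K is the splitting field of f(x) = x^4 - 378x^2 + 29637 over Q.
[K : Q] = 4

Solving the quadratic in x^2: x^2 = (378 ± √(378^2 - 4·29637))/2 = (378 ± √24336)/2 = (378 ± 156)/2, giving x^2 = 111 or x^2 = 267. So f(x) = (x^2 - 111)(x^2 - 267) and the roots of f are ±√111, ±√267. Hence the splitting field is K = Q(√111, √267). Since 111 and 267 are distinct squarefree integers > 1, their product 29637 is not a perfect square, so √267 ∉ Q(√111). By the tower law [K:Q] = [Q(√111,√267):Q(√111)] · [Q(√111):Q] = 2 · 2 = 4.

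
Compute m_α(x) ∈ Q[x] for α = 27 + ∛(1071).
m_α(x) = x^3 - 81x^2 + 2187x - 20754

Set β = α - 27 = ∛(1071), so β^3 = 1071. Then (α - 27)^3 - 1071 = 0, i.e. α is a root of g(x) = (x - 27)^3 - 1071 = x^3 - 81x^2 + 2187x - 20754. Since g(x) = h(x - 27) where h(x) = x^3 - 1071, and h is irreducible over Q (because 1071 is not a perfect cube, so h has no rational root, and a monic cubic with no rational root is irreducible), g is also irreducible (irreducibility is preserved under the substitution x → x - 27). Hence m_α(x) = x^3 - 81x^2 + 2187x - 20754.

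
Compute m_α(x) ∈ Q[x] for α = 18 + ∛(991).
m_α(x) = x^3 - 54x^2 + 972x - 6823

Set β = α - 18 = ∛(991), so β^3 = 991. Then (α - 18)^3 - 991 = 0, i.e. α is a root of g(x) = (x - 18)^3 - 991 = x^3 - 54x^2 + 972x - 6823. Since g(x) = h(x - 18) where h(x) = x^3 - 991, and h is irreducible over Q (because 991 is not a perfect cube, so h has no rational root, and a monic cubic with no rational root is irreducible), g is also irreducible (irreducibility is preserved under the substitution x → x - 18). Hence m_α(x) = x^3 - 54x^2 + 972x - 6823.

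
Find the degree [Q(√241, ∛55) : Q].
[Q(√241, ∛55) : Q] = 6

Let L = Q(√241, ∛55). Since Q(√241) ⊂ L and [Q(√241):Q] = 2, the tower law gives 2 | [L:Q]. Likewise Q(∛55) ⊂ L with [Q(∛55):Q] = 3 (because 55 is not a perfect cube), so 3 | [L:Q]. As gcd(2,3) = 1, [L:Q] is divisible by 6. Conversely L is generated over Q by √241 and ∛55, so [L:Q] ≤ 2·3 = 6. Therefore [Q(√241, ∛55) : Q] = 6.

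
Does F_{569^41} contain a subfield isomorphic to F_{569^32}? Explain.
No: F_{569^32} is not a subfield of F_{569^41}

F_{p^m} embeds in F_{p^n} iff m | n. Here 32 ∤ 41 (since 41 = 1·32 + 9 with remainder 9 ≠ 0), so F_{569^32} is not a subfield of F_{569^41}. Equivalently: if it were, the tower law would give 32 = [F_{569^32}:F_569] dividing [F_{569^41}:F_569] = 41, contradiction.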